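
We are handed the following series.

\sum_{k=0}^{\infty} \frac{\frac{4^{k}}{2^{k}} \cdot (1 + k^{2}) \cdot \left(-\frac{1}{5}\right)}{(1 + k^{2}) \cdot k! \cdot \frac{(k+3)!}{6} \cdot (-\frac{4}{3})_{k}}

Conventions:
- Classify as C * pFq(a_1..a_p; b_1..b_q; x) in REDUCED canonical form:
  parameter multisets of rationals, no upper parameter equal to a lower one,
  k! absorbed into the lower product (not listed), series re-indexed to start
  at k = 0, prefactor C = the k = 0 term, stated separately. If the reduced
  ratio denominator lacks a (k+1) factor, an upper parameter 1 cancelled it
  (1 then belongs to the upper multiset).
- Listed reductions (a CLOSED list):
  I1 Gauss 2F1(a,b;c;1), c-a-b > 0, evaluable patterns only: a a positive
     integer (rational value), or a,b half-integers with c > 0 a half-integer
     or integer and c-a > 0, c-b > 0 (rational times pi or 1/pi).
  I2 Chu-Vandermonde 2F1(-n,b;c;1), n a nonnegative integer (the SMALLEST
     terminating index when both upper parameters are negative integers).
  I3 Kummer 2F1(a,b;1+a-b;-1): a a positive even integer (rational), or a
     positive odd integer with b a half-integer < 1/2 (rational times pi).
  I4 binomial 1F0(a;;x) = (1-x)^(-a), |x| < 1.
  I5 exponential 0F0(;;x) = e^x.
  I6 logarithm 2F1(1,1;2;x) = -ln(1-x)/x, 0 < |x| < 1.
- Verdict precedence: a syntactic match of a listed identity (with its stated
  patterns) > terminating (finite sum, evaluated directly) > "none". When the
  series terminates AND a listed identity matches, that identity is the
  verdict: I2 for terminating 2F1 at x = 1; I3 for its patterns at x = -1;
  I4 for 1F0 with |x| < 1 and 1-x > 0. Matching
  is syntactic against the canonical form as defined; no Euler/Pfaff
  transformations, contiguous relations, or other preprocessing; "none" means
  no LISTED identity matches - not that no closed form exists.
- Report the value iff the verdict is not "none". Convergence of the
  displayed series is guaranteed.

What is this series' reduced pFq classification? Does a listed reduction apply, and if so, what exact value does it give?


At argument 2: a 0F2 with upper {-}, lower {-\frac{4}{3}, 4}, scaled by C = -\frac{1}{5}. Verdict: none - this 0F2 at x = 2 matches no listed pattern, and upper {-} holds no stopper.

Key step: x = 2 and the denominator's factorial ratio (C = -1/5, x = 2) is a lower Pochhammer.
Step ratio: r(k) = 2 * 1 / [(k-\frac{4}{3}) (k+4) (k+1)] - rational in k. x = 2; t_0 = -\frac{1}{5}; negate the roots.


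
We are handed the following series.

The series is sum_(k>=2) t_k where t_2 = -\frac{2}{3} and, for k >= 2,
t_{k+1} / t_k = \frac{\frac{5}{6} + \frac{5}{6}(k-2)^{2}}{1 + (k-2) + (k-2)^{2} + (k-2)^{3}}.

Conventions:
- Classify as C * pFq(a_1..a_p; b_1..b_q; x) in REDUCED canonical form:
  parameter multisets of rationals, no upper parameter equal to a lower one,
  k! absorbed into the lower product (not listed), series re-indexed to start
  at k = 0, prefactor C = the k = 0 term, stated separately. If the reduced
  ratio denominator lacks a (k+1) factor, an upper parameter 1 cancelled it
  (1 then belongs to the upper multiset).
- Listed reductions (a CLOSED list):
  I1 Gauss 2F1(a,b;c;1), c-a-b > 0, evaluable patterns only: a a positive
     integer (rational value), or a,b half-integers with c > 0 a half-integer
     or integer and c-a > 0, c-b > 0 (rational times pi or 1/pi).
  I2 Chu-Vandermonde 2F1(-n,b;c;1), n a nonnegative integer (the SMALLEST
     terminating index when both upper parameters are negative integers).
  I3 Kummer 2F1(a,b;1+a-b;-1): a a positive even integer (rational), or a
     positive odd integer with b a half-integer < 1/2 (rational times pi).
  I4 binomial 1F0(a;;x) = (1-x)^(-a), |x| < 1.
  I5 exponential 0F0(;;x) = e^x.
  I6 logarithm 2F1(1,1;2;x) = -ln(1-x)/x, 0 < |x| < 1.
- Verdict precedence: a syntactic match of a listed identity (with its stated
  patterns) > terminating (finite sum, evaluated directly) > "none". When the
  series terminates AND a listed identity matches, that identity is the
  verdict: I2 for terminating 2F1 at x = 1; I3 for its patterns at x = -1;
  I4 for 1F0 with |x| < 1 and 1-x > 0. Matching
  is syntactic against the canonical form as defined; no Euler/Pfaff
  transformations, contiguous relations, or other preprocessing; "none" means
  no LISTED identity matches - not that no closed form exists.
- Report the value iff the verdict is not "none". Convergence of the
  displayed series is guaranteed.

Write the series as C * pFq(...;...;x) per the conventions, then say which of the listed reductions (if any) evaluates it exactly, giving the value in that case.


Reduced: x = \frac{5}{6}, 0F0, upper = {-}, lower = {-}, C = -\frac{2}{3}. Verdict: the exponential series (I5) fires (the 0F0 exponential series at x = \frac{5}{6}). Value: \left(-\frac{2}{3}\right) \cdot e^{\frac{5}{6}}.

Key step: x = \frac{5}{6} and cancel k^2 + 1 from the displayed ratio first; then C = -2/3.
Adjacent-term ratio: r(k) = \frac{5}{6} * 1 / [(k+1)] - poly over poly, x = \frac{5}{6} from leading terms; C = -\frac{2}{3} at k = 0.


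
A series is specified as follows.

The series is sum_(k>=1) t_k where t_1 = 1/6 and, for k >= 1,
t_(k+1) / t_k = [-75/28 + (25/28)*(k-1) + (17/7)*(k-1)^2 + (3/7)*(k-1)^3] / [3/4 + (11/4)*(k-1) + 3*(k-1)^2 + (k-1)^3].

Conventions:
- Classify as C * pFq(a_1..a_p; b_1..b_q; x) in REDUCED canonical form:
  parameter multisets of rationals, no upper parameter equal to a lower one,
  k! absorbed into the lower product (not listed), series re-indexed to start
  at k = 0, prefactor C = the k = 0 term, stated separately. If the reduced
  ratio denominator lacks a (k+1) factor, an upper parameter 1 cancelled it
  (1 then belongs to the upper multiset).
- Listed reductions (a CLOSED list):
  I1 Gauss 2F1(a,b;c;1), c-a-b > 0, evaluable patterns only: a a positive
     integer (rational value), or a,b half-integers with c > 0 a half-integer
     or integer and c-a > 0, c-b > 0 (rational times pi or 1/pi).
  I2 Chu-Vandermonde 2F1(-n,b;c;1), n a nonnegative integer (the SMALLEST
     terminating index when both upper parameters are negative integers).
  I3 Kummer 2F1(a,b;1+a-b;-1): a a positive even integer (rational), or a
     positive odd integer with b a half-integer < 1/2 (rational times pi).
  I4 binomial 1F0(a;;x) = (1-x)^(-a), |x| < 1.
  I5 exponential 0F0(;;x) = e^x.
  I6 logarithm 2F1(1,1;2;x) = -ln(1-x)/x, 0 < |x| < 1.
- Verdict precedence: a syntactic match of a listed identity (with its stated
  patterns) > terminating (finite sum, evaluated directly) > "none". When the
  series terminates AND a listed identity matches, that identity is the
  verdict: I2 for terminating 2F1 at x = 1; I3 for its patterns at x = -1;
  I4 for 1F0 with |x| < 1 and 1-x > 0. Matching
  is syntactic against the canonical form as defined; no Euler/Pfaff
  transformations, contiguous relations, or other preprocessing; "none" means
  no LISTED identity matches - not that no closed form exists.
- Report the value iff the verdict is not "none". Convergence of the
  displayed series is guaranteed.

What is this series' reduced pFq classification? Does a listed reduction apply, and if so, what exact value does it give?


This is 1/6 * 2F1(-5/6, 5; 1/2; 3/7) in reduced canonical form. Verdict: none. Every listed pattern misses the 2F1 form at 3/7, upper {-5/6, 5}.

Key step: t_0 = 1/6 here, and roots of the ratio polynomials (C = 1/6) are the negated parameters.
Consecutive-term ratio: r(k) = (3/7) * (k-5/6) (k+5) / [(k+1/2) (k+1)] - rational in k. x = (3/7); t_0 = 1/6; negate the roots.


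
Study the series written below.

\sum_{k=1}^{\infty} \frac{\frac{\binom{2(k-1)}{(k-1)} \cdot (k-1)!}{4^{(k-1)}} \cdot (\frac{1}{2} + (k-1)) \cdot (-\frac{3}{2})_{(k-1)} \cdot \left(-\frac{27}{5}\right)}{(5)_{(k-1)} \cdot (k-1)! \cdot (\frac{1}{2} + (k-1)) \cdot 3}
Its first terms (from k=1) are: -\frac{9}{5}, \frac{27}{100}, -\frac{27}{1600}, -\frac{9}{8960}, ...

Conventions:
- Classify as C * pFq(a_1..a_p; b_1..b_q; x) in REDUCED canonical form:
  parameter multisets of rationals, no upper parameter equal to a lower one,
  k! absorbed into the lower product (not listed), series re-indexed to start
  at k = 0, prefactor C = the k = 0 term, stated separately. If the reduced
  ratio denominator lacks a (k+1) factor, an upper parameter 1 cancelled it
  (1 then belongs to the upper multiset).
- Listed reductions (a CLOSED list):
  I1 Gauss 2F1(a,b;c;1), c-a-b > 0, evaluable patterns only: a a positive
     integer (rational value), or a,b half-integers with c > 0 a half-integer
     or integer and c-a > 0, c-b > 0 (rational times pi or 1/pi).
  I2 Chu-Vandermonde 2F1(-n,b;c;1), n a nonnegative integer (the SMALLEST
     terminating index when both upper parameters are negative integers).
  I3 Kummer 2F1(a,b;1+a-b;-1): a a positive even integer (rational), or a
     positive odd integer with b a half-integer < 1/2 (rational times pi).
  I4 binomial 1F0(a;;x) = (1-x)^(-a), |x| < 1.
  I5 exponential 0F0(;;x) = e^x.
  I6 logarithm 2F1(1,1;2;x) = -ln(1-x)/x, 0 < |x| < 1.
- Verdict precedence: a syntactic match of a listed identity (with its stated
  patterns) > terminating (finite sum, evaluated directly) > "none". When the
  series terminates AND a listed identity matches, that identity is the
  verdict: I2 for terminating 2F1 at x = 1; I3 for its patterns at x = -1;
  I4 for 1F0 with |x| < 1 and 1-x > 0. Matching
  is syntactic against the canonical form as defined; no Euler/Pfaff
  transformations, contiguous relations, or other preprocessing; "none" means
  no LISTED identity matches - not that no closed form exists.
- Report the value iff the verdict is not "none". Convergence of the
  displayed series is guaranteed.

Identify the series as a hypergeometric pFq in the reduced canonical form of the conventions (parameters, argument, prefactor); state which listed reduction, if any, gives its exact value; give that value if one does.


The series (x = 1) is 2F1: upper {-\frac{3}{2}, \frac{1}{2}}, lower {5}, prefactor -\frac{9}{5}. Verdict (x = 1): Gauss's theorem I1 (half-integer case) applies (x = 1; upper {-\frac{3}{2}, \frac{1}{2}} half-integers, c = 5 in the evaluable pattern). Exact value: \left(-\frac{65536}{13475}\right) / \pi.

First insight: with t_0 = -\frac{9}{5}, the constant factors (C = -9/5) combine into one prefactor.
Consecutive-term ratio: r(k) = 1 * (k-\frac{3}{2}) (k+\frac{1}{2}) / [(k+5) (k+1)] - rational in k. x = 1; t_0 = -\frac{9}{5}; negate the roots.


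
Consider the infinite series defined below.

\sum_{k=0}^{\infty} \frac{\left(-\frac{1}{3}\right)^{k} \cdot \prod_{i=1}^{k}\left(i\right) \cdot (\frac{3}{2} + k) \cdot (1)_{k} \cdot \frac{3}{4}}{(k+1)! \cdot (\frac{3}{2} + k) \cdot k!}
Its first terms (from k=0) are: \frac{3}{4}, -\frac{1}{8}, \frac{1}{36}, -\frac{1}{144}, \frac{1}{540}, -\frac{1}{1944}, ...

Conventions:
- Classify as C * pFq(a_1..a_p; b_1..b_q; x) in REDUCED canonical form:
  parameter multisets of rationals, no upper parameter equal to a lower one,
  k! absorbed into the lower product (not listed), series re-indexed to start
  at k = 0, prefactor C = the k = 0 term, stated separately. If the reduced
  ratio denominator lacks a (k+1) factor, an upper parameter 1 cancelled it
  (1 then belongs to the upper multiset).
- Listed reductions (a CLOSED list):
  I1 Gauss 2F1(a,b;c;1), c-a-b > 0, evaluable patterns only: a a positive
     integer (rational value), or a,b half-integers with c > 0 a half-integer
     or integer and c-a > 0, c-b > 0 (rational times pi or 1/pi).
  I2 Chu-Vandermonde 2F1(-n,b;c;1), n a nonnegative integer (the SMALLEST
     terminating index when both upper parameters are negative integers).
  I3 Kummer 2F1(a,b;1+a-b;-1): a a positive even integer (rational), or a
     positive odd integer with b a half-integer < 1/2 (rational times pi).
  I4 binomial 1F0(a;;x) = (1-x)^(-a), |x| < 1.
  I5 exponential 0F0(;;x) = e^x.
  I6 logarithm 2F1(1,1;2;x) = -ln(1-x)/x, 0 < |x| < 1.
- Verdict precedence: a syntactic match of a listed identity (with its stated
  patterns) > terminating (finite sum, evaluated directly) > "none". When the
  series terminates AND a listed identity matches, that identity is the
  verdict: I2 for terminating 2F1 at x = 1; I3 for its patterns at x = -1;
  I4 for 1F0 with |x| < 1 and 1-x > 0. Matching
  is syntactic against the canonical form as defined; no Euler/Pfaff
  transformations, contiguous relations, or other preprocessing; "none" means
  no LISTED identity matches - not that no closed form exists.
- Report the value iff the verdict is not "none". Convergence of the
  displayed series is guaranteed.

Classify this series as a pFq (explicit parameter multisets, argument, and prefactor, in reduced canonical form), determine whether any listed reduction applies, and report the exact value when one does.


At argument -\frac{1}{3}: a 2F1 with upper {1, 1}, lower {2}, scaled by C = \frac{3}{4}. Verdict: logarithm (I6) matches (the logarithm: parameters (1,1;2), x = -\frac{1}{3}). Exact value: \frac{9}{4} \cdot \ln\left(\frac{4}{3}\right).

First insight: x = -\frac{1}{3} and k + 3/2 divides numerator and denominator alike; C = 3/4 after cancelling.
Step ratio: r(k) = -\frac{1}{3} * (k+1) (k+1) / [(k+2) (k+1)] ; factor over Q: parameters, x = -\frac{1}{3}, and C = \frac{3}{4}.


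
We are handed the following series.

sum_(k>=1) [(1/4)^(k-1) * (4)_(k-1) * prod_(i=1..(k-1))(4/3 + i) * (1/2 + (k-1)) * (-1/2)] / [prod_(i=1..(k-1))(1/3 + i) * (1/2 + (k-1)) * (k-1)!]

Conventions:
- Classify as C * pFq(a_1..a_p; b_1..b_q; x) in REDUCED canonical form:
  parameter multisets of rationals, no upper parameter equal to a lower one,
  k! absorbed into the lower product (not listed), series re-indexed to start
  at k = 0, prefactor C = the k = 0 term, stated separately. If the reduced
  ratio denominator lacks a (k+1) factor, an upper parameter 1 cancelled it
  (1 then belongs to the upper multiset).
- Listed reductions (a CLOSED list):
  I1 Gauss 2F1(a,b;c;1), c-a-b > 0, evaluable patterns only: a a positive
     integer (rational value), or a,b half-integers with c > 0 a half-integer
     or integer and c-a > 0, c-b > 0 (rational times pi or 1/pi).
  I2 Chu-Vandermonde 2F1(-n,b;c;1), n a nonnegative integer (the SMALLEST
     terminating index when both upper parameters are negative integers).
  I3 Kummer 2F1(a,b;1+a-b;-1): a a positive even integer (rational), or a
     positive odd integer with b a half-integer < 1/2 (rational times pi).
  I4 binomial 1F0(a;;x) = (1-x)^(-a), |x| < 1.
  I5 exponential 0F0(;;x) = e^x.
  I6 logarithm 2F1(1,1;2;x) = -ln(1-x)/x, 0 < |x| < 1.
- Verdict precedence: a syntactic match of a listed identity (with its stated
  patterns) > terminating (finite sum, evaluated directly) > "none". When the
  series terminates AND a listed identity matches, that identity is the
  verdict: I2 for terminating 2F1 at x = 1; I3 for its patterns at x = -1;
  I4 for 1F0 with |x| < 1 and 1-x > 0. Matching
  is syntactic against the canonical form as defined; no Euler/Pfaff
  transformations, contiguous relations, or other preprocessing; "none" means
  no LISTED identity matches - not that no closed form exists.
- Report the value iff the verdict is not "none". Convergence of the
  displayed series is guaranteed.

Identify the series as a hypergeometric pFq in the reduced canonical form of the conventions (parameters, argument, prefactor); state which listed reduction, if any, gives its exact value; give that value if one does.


Key step: x = (1/4) and the lower running product (prefactor -1/2) is a rising factorial.
Term ratio: r(k) = (1/4) * (k+7/3) (k+4) / [(k+4/3) (k+1)] - poly over poly, x = (1/4) from leading terms; C = -1/2 at k = 0.

Canonical form: C = -1/2 times 2F1 with upper {7/3, 4}, lower {4/3}, x = 1/4. Verdict: none. Every listed pattern misses the 2F1 form at 1/4, upper {7/3, 4}.


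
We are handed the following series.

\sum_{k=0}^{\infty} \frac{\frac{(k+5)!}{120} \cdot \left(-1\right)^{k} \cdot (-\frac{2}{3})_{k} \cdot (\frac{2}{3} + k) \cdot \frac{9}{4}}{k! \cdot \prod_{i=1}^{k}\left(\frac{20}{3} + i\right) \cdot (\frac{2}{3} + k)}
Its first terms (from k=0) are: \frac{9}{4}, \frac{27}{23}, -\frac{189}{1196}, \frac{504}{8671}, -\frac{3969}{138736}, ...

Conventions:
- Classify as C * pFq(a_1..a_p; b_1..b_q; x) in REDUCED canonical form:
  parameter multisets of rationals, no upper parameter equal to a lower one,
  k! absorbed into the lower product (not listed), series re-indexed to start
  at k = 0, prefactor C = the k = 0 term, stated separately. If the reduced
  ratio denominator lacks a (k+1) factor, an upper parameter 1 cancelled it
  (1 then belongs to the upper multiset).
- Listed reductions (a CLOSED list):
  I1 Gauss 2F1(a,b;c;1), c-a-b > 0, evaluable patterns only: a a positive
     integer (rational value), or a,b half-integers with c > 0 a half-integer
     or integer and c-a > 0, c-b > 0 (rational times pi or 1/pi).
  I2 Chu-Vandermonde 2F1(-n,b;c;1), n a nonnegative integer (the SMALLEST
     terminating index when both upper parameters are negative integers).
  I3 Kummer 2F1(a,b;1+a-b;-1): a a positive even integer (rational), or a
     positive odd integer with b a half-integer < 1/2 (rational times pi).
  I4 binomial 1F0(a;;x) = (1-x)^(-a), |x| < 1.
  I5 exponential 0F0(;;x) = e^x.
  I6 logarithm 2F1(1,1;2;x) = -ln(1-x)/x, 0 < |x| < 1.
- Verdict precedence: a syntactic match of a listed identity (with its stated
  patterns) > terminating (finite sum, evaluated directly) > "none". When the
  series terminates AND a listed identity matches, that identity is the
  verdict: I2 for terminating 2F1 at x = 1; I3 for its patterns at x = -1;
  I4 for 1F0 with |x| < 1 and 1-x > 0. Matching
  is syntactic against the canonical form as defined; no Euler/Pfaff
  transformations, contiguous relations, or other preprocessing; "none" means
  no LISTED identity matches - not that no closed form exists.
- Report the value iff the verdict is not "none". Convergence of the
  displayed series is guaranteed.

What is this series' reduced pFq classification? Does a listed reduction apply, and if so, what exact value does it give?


Prefactor \frac{9}{4}, argument -1: 2F1 with upper {-\frac{2}{3}, 6} over lower {\frac{23}{3}}. Verdict: this is Kummer (I3) (x = -1; c = \frac{23}{3} equals 1+a-b for upper {-\frac{2}{3}, 6}: listed pattern). Its exact value is \frac{119}{36}.

First insight: x = -1 and the lower running product (C = 9/4, x = -1) is a rising factorial.
Adjacent-term ratio: r(k) = -1 * (k-\frac{2}{3}) (k+6) / [(k+\frac{23}{3}) (k+1)] - rational in k, leading ratio -1; with t_0 = \frac{9}{4}, classification follows.


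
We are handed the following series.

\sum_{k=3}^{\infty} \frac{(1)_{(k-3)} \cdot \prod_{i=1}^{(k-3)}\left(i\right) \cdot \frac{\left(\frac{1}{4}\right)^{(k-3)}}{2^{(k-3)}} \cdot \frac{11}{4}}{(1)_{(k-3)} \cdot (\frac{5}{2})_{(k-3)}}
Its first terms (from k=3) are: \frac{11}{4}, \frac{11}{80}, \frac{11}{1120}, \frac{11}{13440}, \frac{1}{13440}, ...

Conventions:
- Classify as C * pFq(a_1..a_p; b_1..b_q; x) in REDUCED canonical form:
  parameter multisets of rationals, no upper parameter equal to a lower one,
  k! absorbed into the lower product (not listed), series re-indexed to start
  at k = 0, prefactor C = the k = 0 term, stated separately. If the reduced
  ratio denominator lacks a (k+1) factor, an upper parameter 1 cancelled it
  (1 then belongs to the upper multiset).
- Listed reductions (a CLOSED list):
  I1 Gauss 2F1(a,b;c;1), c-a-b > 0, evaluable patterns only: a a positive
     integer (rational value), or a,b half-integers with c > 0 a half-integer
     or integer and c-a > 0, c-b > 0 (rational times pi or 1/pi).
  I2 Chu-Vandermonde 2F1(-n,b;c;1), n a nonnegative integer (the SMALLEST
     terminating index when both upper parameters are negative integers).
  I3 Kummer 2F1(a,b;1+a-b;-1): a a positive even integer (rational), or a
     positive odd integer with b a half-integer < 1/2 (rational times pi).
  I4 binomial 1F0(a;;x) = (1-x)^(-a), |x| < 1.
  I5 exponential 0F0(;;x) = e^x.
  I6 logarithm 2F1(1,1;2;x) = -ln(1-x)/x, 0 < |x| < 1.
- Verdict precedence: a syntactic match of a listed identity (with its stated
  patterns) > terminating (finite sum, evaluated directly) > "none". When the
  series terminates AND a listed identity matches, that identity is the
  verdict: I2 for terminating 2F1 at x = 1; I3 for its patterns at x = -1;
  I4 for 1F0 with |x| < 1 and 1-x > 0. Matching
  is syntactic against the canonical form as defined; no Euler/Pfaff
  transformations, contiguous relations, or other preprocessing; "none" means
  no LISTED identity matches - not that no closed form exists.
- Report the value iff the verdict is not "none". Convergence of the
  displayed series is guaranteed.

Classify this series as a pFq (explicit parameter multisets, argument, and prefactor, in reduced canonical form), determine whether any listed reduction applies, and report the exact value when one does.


The series (x = \frac{1}{8}) is 2F1: upper {1, 1}, lower {\frac{5}{2}}, prefactor \frac{11}{4}. Verdict: none - this 2F1 at x = \frac{1}{8} matches no listed pattern, and upper {1, 1} holds no stopper.

Structural cue: from the first term \frac{11}{4}: the two k-th powers (C = 11/4) combine into one argument.
Term ratio: r(k) = \frac{1}{8} * (k+1) (k+1) / [(k+\frac{5}{2}) (k+1)] ; factor over Q: parameters, x = \frac{1}{8}, and C = \frac{11}{4}.


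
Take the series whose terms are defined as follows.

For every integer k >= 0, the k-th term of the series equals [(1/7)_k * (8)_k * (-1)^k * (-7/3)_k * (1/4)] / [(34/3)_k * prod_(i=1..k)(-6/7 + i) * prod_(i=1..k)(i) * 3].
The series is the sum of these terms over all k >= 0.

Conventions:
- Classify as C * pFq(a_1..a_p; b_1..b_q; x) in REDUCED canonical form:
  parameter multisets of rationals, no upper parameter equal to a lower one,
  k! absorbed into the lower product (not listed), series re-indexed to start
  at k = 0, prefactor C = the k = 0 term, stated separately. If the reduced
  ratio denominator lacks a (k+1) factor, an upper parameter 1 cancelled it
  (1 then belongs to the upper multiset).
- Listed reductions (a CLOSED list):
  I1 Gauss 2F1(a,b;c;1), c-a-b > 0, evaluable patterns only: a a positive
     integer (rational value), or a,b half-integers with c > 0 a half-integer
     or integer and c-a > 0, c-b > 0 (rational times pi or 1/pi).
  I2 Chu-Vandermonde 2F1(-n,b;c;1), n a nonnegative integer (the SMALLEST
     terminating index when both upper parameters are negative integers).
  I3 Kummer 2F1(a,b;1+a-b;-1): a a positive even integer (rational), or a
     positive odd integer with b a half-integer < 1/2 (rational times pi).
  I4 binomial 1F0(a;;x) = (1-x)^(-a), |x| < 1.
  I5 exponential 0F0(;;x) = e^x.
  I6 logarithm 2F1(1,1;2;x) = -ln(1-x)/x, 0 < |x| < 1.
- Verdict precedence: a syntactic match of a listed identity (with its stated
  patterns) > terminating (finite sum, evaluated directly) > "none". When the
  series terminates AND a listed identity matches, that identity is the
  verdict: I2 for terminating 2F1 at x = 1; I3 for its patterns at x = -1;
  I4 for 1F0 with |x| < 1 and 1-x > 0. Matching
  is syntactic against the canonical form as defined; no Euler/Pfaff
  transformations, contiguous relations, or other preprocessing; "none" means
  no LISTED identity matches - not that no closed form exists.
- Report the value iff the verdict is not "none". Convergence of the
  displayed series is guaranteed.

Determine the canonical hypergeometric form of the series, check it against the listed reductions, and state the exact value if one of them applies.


At argument -1: a 2F1 with upper {-7/3, 8}, lower {34/3}, scaled by C = 1/12. Verdict at x = -1: the Kummer evaluation I3 matches (x = -1; c = 34/3 equals 1+a-b for upper {-7/3, 8}: listed pattern). Hence: 1705/5832.

First insight: x = (-1) and the lower running product (prefactor 1/12) is a rising factorial.
Adjacent-term ratio: r(k) = (-1) * (k-7/3) (k+8) / [(k+34/3) (k+1)] - poly over poly, x = (-1) from leading terms; C = 1/12 at k = 0.


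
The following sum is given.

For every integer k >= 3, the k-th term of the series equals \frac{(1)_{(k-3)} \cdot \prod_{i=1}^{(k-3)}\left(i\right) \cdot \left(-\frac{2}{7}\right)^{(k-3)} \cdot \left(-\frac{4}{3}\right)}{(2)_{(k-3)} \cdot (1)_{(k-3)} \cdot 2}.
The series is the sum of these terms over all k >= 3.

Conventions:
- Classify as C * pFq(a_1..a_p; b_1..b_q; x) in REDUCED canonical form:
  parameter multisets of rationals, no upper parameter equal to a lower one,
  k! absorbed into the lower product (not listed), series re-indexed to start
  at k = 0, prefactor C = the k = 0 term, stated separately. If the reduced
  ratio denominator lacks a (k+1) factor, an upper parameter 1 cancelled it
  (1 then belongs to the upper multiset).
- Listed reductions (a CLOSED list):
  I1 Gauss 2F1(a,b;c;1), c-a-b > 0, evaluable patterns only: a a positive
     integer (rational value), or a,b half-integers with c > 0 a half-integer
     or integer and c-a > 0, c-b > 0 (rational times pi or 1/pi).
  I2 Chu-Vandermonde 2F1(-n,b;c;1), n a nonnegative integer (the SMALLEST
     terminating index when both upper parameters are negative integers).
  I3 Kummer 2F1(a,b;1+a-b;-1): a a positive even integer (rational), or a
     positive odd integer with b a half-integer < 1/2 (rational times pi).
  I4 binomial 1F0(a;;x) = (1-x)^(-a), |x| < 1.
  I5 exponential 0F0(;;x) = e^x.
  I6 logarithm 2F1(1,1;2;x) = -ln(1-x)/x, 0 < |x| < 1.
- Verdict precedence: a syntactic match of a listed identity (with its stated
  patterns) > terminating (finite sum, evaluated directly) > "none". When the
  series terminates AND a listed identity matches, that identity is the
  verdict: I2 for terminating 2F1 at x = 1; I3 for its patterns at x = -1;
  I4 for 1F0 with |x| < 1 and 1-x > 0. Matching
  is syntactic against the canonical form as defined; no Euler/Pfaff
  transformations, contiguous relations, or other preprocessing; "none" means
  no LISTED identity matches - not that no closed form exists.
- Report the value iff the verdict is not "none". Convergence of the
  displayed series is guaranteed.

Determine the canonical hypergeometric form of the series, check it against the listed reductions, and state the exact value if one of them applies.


Prefactor -\frac{2}{3}, argument -\frac{2}{7}: 2F1 with upper {1, 1} over lower {2}. Verdict: the logarithmic series (I6) applies (the logarithm: parameters (1,1;2), x = -\frac{2}{7}). Its exact value is \left(-\frac{7}{3}\right) \cdot \ln\left(\frac{9}{7}\right).

First insight: with t_0 = -\frac{2}{3}, the constant factors (C = -2/3) combine into one prefactor.
Consecutive-term ratio: r(k) = -\frac{2}{7} * (k+1) (k+1) / [(k+2) (k+1)] - rational in k. x = -\frac{2}{7}; t_0 = -\frac{2}{3}; negate the roots.


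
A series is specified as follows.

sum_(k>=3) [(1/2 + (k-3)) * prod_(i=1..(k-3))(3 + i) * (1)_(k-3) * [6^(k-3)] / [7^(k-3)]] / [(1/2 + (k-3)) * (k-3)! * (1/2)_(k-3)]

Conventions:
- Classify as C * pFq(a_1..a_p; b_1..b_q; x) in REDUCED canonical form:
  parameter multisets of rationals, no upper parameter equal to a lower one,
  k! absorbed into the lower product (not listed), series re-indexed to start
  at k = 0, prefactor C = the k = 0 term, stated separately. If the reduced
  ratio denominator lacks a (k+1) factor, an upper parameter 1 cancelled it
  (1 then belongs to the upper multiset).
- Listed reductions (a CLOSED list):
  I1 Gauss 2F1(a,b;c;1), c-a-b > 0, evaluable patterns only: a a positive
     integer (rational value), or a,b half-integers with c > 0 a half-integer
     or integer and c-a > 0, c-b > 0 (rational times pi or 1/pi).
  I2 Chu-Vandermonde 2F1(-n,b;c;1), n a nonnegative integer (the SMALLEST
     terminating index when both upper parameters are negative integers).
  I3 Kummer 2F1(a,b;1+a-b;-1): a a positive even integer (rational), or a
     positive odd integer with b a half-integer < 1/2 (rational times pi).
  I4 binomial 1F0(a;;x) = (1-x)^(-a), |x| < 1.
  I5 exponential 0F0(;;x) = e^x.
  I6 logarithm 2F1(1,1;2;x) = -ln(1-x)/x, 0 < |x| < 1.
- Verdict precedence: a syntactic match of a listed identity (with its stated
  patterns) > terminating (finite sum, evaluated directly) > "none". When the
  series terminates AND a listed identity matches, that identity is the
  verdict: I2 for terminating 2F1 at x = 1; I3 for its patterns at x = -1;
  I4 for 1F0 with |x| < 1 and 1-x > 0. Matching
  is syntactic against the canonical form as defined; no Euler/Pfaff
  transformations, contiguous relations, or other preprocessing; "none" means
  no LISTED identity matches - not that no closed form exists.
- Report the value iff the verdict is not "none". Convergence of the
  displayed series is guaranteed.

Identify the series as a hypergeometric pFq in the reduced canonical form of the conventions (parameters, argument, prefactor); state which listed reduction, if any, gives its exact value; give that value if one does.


Reduced: x = 6/7, 2F1, upper = {1, 4}, lower = {1/2}, C = 1. Verdict: none. Every listed pattern misses the 2F1 form at 6/7, upper {1, 4}.

Key observation: t_0 = 1 here, and the running product (C = 1) telescopes to a rising factorial.
Ratio: r(k) = (6/7) * (k+1) (k+4) / [(k+1/2) (k+1)] - rational in k. x = (6/7); t_0 = 1; negate the roots.


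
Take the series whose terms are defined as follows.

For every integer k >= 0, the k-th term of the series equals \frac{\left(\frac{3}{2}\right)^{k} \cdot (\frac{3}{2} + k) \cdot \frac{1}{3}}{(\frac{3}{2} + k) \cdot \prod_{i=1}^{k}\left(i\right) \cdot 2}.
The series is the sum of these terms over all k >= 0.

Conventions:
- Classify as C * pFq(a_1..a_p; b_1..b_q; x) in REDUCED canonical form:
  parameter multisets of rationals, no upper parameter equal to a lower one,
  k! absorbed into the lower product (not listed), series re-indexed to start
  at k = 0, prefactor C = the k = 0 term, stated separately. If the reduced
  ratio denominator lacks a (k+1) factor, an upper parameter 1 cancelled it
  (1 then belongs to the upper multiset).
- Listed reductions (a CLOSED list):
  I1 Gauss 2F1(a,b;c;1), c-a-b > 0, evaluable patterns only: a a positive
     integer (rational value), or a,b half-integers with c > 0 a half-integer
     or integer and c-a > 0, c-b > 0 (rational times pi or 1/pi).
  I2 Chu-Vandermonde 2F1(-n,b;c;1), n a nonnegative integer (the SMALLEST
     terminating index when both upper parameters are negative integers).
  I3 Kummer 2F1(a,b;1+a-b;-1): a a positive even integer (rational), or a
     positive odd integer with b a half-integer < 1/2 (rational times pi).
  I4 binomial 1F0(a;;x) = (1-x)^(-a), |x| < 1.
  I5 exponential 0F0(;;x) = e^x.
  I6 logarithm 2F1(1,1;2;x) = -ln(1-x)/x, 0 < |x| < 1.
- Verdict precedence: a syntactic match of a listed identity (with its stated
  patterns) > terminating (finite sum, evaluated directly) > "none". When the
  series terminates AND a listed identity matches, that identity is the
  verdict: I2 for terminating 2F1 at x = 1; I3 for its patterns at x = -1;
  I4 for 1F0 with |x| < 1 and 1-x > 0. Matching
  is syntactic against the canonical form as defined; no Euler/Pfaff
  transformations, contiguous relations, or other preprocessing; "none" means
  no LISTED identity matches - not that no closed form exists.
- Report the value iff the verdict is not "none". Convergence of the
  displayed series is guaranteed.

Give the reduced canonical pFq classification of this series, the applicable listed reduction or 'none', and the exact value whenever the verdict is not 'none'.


Prefactor \frac{1}{6}, argument \frac{3}{2}: 0F0 with upper {-} over lower {-}. Verdict: the exponential series (I5) applies (the 0F0 exponential series at x = \frac{3}{2}). Sum: \frac{1}{6} \cdot e^{\frac{3}{2}}.

First insight: t_0 being \frac{1}{6}, the product of the first k integers (C = 1/6, x = 3/2) is k!.
Step ratio: r(k) = \frac{3}{2} * 1 / [(k+1)] - rational; roots negated = parameters, x = \frac{3}{2}, C = \frac{1}{6}.


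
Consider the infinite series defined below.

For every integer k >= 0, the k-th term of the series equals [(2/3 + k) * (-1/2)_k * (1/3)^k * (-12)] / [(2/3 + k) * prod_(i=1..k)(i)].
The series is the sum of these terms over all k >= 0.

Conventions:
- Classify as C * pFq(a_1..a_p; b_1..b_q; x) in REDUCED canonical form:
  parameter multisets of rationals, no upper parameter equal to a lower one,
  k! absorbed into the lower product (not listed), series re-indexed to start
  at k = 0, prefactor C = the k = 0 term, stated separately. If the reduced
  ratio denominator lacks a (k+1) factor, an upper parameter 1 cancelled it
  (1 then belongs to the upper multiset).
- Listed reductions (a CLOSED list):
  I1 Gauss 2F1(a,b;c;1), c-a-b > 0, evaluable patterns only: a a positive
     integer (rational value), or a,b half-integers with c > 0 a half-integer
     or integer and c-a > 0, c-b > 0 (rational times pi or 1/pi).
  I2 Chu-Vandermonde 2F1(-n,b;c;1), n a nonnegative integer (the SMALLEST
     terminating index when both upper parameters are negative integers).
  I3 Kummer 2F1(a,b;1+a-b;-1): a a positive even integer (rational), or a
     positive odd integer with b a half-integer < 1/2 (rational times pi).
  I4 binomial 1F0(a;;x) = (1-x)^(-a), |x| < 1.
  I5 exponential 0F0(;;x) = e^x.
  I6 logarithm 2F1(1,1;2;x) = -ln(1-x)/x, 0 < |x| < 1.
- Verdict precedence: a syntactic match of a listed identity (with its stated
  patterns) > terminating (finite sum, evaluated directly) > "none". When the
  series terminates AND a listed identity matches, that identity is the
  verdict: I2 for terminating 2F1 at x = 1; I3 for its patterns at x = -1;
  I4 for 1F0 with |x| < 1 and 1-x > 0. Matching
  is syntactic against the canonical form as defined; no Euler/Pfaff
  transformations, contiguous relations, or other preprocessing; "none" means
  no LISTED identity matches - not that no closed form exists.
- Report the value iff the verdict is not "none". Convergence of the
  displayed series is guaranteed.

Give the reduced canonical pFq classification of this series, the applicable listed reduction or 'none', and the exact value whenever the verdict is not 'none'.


This is -12 * 1F0(-1/2; -; 1/3) in reduced canonical form. Verdict: the I4 binomial reduction matches (the 1F0 binomial series: exponent 1/2, x = 1/3). Its exact value is (-12) * (2/3)^(1/2).

The tell: t_0 being -12, the product of the first k integers (prefactor -12) is k!.
Adjacent-term ratio: r(k) = (1/3) * (k-1/2) / [(k+1)] - poly over poly, x = (1/3) from leading terms; C = -12 at k = 0.


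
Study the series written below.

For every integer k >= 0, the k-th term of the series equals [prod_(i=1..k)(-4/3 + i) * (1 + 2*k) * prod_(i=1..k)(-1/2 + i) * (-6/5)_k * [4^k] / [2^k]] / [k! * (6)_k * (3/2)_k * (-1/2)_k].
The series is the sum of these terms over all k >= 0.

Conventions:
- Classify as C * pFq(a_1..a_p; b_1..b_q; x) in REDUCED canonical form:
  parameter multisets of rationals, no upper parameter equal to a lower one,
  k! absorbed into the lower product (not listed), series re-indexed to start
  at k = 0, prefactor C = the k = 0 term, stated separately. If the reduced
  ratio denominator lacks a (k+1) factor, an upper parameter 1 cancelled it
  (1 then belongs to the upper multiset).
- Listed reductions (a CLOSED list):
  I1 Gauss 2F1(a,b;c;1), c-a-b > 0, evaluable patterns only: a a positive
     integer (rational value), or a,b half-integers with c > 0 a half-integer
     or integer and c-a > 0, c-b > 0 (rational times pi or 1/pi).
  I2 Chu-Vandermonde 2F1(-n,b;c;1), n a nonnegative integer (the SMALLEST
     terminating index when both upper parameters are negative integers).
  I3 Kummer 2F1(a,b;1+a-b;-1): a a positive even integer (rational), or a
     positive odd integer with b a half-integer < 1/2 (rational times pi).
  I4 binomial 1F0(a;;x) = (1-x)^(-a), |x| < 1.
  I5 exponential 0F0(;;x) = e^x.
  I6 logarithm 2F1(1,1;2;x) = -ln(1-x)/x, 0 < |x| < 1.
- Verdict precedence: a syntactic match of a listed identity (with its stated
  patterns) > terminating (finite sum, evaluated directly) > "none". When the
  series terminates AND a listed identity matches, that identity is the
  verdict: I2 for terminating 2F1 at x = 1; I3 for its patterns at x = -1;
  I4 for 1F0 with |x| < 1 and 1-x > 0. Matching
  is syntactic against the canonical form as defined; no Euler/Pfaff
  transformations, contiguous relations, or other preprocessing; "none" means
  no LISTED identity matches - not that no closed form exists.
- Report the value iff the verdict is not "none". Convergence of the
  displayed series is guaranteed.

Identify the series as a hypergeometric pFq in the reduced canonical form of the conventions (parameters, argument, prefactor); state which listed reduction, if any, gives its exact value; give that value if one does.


This is 1 * 2F2(-6/5, -1/3; -1/2, 6; 2) in reduced canonical form. Verdict: no listed reduction: x = 2 and upper {-6/5, -1/3} fail every I1-I6 pattern.

The tell: t_0 = 1 here, and the two k-th powers (prefactor 1) combine into one argument.
Ratio: r(k) = 2 * (k-6/5) (k-1/3) / [(k-1/2) (k+6) (k+1)] - poly over poly, x = 2 from leading terms; C = 1 at k = 0.


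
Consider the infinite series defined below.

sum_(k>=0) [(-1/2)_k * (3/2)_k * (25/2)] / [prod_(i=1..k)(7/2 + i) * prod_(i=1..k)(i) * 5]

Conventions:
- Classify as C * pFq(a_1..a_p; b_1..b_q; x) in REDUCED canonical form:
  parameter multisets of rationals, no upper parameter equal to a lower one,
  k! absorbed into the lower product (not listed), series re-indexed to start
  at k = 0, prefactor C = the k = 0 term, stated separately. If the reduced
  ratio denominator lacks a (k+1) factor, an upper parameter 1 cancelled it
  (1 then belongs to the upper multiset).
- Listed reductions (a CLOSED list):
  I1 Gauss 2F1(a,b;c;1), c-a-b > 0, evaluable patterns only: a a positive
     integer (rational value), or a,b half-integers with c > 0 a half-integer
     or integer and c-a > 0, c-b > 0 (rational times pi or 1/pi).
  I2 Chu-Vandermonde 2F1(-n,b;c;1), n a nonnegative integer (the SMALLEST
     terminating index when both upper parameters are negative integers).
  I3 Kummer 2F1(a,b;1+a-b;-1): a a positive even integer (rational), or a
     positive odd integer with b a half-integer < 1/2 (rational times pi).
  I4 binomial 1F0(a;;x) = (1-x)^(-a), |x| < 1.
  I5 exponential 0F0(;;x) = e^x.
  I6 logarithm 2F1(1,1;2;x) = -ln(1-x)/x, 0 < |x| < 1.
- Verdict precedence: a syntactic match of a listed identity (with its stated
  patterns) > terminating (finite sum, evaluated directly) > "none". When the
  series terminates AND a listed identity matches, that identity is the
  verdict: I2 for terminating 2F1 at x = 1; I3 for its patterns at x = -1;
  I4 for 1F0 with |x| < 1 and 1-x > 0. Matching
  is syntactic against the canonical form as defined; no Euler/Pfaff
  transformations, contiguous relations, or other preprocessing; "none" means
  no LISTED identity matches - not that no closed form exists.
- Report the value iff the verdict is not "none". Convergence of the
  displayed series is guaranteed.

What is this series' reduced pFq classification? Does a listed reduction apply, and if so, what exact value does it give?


Canonical form: C = 5/2 times 2F1 with upper {-1/2, 3/2}, lower {9/2}, x = 1. Verdict: this is Gauss's theorem I1 (half-integer case) (x = 1; upper {-1/2, 3/2} half-integers, c = 9/2 in the evaluable pattern). Its exact value is (2625/4096) * pi.

First insight: t_0 = 5/2 here, and the lower running product (prefactor 5/2) is a rising factorial.
Consecutive-term ratio: r(k) = 1 * (k-1/2) (k+3/2) / [(k+9/2) (k+1)] - poly over poly, x = 1 from leading terms; C = 5/2 at k = 0.


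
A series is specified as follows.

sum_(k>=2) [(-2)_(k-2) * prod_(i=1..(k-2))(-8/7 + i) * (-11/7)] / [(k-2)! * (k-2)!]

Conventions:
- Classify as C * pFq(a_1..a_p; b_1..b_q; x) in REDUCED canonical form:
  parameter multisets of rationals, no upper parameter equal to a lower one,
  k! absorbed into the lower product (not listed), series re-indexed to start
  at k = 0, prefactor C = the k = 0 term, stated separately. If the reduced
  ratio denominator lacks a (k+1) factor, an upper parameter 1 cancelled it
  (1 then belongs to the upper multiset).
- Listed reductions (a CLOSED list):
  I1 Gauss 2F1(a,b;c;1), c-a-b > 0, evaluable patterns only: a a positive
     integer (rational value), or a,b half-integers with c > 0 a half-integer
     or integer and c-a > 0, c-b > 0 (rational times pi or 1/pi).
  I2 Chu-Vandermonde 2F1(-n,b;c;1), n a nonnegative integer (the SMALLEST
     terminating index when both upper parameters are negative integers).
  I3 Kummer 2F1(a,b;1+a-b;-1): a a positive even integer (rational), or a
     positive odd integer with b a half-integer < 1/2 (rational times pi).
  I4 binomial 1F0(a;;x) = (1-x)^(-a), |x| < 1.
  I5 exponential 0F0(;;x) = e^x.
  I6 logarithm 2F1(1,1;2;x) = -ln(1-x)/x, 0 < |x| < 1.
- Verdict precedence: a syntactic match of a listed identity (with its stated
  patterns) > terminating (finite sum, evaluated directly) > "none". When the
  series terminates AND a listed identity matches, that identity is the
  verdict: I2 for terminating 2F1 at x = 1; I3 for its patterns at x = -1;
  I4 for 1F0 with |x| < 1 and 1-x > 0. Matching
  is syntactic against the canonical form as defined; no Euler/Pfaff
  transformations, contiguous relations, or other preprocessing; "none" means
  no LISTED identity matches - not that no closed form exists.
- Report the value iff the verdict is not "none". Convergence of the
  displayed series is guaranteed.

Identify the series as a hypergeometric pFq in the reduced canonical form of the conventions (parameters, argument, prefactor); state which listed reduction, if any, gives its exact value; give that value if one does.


The series (x = 1) is 2F1: upper {-2, -1/7}, lower {1}, prefactor -11/7. Verdict: Chu-Vandermonde (I2) matches (terminating 2F1 at x = 1 with n = 2, b = -1/7, c = 1). Sum: -660/343.

First insight: t_0 being -11/7, the denominator's factorial ratio (prefactor -11/7) is a lower Pochhammer.
Term ratio: r(k) = 1 * (k-2) (k-1/7) / [(k+1) (k+1)] - rational in k. x = 1; t_0 = -11/7; negate the roots.
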